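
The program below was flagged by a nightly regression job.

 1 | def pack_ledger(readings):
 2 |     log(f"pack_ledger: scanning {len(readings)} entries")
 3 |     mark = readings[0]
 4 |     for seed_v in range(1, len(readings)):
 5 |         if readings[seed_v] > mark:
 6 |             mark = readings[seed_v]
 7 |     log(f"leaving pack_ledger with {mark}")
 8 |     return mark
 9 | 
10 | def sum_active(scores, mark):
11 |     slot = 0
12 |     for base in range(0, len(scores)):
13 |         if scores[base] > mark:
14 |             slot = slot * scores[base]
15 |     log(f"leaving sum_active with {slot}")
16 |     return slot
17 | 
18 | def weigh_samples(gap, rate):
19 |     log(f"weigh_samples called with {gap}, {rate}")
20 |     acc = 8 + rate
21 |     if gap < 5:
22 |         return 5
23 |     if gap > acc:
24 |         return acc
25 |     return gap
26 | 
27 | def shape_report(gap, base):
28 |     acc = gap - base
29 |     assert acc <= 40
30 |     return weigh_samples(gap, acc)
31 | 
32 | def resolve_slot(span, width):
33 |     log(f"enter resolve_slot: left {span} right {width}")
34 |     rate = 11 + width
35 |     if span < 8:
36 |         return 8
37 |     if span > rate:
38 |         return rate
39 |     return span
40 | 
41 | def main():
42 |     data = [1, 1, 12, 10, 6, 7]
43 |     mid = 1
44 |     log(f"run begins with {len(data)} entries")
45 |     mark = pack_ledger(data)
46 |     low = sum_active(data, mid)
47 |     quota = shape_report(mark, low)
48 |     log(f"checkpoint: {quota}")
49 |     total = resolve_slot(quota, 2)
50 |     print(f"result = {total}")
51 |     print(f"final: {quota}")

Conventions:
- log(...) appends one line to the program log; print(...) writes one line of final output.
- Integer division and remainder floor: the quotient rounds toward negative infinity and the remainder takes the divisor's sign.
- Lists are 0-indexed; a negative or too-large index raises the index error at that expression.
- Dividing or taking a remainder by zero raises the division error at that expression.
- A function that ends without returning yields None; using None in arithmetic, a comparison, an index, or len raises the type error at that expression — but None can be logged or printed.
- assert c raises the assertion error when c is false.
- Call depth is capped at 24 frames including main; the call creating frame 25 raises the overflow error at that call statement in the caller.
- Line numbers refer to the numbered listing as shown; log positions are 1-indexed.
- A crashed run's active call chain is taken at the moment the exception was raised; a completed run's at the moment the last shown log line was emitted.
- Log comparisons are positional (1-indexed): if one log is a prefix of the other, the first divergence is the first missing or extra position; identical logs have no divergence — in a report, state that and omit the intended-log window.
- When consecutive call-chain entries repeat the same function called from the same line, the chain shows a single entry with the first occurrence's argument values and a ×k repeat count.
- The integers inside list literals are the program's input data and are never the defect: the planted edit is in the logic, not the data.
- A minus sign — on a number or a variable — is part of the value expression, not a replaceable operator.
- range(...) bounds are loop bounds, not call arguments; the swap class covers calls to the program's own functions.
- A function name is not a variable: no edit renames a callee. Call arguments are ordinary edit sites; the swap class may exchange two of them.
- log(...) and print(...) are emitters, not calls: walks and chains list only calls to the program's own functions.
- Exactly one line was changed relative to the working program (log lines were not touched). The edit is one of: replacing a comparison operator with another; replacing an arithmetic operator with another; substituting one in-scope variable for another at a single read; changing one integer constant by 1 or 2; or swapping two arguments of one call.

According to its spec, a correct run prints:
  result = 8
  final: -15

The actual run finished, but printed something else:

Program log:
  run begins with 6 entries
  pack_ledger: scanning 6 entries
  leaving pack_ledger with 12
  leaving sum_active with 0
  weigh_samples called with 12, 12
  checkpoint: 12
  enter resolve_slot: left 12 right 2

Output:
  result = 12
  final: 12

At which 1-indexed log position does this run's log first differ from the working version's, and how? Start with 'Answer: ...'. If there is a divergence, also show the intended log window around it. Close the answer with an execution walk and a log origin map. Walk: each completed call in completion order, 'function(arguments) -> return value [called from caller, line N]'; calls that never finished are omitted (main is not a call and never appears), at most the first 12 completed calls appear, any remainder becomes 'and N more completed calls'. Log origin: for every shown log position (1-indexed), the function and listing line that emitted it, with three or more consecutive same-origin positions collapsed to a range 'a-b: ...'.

Answer: at position 4 the run shows 'leaving sum_active with 0' where the working version logs 'leaving sum_active with 35'.
Intended log window:
  2: pack_ledger: scanning 6 entries
  3: leaving pack_ledger with 12
  4: leaving sum_active with 35
  5: weigh_samples called with 12, -23
Execution walk:
  pack_ledger([1, 1, 12, 10, 6, 7]) -> 12  [called from main, line 45]
  sum_active([1, 1, 12, 10, 6, 7], 1) -> 0  [called from main, line 46]
  weigh_samples(12, 12) -> 12  [called from shape_report, line 30]
  shape_report(12, 0) -> 12  [called from main, line 47]
  resolve_slot(12, 2) -> 12  [called from main, line 49]
Log origins:
  1 — main, line 44
  2 — pack_ledger, line 2
  3 — pack_ledger, line 7
  4 — sum_active, line 15
  5 — weigh_samples, line 19
  6 — main, line 48
  7 — resolve_slot, line 33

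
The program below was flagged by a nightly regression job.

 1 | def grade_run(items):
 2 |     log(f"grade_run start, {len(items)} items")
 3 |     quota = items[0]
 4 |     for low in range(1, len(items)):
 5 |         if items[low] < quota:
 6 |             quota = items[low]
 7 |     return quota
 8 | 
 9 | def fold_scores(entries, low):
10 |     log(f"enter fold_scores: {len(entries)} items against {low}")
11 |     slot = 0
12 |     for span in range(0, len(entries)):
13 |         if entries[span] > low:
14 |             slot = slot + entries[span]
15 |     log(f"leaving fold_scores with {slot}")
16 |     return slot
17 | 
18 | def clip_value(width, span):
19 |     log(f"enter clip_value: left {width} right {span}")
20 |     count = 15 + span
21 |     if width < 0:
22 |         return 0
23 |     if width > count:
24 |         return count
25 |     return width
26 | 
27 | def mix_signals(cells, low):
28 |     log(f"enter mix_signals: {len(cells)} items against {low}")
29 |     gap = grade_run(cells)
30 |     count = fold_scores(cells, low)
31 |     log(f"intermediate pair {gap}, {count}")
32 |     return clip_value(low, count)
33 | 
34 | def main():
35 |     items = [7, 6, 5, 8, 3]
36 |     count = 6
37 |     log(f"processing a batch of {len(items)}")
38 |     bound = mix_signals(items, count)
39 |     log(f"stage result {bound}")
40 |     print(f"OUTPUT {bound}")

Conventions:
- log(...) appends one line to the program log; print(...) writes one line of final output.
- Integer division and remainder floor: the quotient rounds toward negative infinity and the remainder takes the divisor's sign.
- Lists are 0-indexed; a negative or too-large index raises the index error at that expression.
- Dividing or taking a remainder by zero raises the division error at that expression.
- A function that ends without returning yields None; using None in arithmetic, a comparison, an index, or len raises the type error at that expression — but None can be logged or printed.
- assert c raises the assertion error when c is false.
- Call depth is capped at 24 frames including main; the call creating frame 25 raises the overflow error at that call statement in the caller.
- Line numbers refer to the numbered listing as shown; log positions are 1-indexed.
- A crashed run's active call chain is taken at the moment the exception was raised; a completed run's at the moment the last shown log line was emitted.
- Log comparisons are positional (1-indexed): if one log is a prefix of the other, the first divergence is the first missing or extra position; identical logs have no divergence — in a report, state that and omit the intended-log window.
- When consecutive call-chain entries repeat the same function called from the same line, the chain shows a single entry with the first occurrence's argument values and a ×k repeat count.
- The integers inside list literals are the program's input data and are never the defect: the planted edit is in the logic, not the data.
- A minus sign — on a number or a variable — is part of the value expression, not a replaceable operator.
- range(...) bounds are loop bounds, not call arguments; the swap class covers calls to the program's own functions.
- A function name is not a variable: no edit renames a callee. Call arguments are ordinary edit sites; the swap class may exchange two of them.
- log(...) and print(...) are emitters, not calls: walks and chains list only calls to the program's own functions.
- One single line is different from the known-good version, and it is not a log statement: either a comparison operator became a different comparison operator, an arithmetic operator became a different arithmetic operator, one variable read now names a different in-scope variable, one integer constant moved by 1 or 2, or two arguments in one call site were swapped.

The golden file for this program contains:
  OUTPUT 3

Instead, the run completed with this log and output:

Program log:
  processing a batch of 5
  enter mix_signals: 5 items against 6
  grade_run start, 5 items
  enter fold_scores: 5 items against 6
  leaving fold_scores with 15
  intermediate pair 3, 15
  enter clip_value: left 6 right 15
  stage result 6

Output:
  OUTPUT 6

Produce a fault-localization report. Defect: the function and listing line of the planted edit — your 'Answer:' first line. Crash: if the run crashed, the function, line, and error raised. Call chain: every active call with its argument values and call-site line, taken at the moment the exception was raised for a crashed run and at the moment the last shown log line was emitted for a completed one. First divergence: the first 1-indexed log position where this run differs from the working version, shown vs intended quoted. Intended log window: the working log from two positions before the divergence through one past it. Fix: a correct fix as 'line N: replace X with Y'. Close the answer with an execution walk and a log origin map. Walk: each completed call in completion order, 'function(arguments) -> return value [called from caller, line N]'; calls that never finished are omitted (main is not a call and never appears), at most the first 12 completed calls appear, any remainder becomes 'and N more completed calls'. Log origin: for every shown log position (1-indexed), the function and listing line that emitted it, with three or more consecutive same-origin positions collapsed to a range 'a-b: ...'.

Answer: the defect is in mix_signals at line 32.
Key fact: Log line 7 is where behavior first shows: 'enter clip_value: left 6 right 15' appears instead of 'enter clip_value: left 3 right 15'.
Call chain: main.
First divergence: position 7 — shown 'enter clip_value: left 6 right 15', intended 'enter clip_value: left 3 right 15'.
Intended log window:
  5: leaving fold_scores with 15
  6: intermediate pair 3, 15
  7: enter clip_value: left 3 right 15
  8: stage result 3
Execution walk:
  grade_run([7, 6, 5, 8, 3]) -> 3  [called from mix_signals, line 29]
  fold_scores([7, 6, 5, 8, 3], 6) -> 15  [called from mix_signals, line 30]
  clip_value(6, 15) -> 6  [called from mix_signals, line 32]
  mix_signals([7, 6, 5, 8, 3], 6) -> 6  [called from main, line 38]
Origin of each log line:
  1: from main, line 37
  2: from mix_signals, line 28
  3: from grade_run, line 2
  4: from fold_scores, line 10
  5: from fold_scores, line 15
  6: from mix_signals, line 31
  7: from clip_value, line 19
  8: from main, line 39
A correct fix: line 32: replace `low` with `gap`.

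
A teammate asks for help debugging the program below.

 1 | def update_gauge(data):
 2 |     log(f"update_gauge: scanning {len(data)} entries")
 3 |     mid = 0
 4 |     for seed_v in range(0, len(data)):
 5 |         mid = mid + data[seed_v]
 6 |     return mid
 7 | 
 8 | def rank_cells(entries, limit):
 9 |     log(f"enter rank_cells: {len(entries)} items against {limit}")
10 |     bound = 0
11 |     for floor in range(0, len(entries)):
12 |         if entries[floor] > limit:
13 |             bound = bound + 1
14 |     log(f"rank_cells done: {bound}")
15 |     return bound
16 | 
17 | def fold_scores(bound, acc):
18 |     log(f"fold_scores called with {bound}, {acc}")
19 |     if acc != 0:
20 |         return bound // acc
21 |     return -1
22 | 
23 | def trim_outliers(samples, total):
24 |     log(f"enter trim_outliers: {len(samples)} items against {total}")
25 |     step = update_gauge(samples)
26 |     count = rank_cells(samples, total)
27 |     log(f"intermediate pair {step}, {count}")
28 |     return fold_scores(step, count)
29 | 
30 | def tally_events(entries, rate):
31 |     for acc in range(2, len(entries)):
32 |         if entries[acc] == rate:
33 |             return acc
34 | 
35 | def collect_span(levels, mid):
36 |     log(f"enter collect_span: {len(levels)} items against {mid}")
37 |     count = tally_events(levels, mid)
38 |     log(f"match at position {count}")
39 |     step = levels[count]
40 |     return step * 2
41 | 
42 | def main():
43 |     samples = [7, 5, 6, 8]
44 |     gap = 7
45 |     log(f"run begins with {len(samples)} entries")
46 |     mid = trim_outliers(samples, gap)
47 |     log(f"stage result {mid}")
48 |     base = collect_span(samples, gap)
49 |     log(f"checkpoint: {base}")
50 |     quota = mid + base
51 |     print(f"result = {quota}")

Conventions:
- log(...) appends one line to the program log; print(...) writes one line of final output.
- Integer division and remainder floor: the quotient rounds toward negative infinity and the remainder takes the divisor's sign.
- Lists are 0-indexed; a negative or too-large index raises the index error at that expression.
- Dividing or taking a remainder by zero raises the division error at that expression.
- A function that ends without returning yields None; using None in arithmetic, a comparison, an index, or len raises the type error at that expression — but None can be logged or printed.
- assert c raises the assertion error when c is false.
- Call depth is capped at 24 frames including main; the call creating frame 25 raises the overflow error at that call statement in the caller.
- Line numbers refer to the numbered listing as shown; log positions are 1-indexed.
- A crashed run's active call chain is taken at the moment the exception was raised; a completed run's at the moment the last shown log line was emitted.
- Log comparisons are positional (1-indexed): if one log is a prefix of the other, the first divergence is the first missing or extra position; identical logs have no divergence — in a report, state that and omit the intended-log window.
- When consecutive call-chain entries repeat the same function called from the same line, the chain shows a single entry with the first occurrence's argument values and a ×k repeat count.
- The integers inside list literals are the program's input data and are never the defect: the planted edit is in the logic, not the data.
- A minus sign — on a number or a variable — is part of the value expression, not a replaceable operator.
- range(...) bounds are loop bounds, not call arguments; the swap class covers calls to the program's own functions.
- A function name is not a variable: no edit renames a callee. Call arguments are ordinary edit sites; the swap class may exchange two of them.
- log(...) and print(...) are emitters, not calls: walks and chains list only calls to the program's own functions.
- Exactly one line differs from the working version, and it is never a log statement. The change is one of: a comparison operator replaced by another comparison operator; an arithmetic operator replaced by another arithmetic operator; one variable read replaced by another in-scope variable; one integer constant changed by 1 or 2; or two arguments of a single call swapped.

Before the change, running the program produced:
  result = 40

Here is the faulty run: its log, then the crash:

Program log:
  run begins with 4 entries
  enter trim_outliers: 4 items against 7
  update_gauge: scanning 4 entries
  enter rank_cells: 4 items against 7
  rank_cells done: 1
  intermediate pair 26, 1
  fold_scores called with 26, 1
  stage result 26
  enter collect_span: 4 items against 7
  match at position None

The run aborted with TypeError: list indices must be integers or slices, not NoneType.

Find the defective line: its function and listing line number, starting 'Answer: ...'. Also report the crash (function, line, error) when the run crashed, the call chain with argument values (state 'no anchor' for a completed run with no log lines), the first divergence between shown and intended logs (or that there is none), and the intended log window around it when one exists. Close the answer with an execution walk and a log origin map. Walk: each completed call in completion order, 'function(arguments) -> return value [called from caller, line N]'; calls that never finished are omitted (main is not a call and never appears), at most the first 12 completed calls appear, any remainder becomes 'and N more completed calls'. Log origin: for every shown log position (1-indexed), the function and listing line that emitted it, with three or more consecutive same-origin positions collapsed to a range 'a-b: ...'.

Answer: the defect is in tally_events at line 31.
The tell: The earliest visible damage is log position 10 — 'match at position None' rather than the intended 'match at position 0'.
Crash: collect_span, line 39, TypeError.
Call chain: main -> collect_span([7, 5, 6, 8], 7) (called at line 48).
First divergence: position 10; shown 'match at position None' vs intended 'match at position 0'.
Intended log window:
  8: stage result 26
  9: enter collect_span: 4 items against 7
  10: match at position 0
  11: checkpoint: 14
Execution walk:
  update_gauge([7, 5, 6, 8]) -> 26  [called from trim_outliers, line 25]
  rank_cells([7, 5, 6, 8], 7) -> 1  [called from trim_outliers, line 26]
  fold_scores(26, 1) -> 26  [called from trim_outliers, line 28]
  trim_outliers([7, 5, 6, 8], 7) -> 26  [called from main, line 46]
  tally_events([7, 5, 6, 8], 7) -> None  [called from collect_span, line 37]
Origin of each log line:
  1: emitted by main (line 45)
  2: emitted by trim_outliers (line 24)
  3: emitted by update_gauge (line 2)
  4: emitted by rank_cells (line 9)
  5: emitted by rank_cells (line 14)
  6: emitted by trim_outliers (line 27)
  7: emitted by fold_scores (line 18)
  8: emitted by main (line 47)
  9: emitted by collect_span (line 36)
  10: emitted by collect_span (line 38)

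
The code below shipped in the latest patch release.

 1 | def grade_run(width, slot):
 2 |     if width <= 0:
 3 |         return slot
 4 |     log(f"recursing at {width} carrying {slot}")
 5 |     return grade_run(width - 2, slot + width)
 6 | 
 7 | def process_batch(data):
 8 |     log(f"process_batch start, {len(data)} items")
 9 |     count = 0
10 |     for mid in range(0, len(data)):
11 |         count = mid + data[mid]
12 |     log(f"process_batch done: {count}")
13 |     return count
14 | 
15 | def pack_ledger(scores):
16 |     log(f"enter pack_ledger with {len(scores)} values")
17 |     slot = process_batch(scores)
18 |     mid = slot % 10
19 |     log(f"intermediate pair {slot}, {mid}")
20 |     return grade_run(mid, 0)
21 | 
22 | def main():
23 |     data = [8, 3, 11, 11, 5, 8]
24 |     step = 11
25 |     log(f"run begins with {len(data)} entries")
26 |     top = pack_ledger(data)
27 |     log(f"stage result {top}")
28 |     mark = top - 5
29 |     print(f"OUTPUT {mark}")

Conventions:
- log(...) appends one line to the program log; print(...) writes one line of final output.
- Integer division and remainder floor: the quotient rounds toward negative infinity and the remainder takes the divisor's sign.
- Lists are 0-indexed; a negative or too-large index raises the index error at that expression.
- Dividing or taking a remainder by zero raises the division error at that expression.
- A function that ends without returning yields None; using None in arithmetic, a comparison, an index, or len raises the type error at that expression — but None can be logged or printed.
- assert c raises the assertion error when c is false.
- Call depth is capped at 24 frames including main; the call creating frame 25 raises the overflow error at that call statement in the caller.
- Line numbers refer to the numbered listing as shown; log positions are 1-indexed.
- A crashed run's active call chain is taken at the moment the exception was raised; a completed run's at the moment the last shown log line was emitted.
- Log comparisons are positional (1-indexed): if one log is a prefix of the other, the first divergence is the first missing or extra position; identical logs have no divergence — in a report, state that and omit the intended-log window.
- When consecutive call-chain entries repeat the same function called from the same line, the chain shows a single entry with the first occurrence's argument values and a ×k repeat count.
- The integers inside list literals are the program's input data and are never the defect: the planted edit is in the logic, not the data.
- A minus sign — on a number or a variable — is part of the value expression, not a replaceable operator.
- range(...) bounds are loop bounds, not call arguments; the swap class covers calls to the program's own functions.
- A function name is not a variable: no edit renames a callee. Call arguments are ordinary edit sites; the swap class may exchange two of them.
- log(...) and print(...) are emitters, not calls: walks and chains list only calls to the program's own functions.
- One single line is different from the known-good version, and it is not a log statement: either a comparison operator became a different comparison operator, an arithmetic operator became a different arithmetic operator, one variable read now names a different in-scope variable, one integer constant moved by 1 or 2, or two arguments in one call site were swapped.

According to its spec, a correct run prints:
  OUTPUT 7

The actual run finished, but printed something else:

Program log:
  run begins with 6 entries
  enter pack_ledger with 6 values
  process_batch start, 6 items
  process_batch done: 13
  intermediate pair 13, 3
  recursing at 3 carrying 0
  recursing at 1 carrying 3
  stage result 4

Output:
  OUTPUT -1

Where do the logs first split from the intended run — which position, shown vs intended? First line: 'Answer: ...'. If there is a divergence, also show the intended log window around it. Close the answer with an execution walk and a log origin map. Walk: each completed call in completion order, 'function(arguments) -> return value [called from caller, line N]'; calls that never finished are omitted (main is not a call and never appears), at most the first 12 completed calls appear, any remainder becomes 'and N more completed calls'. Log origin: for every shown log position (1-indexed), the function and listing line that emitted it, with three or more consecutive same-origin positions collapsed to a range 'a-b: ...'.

Answer: position 4 — the shown line 'process_batch done: 13' should read 'process_batch done: 46'.
Intended log window:
  2: enter pack_ledger with 6 values
  3: process_batch start, 6 items
  4: process_batch done: 46
  5: intermediate pair 46, 6
Execution walk:
  process_batch([8, 3, 11, 11, 5, 8]) -> 13  [called from pack_ledger, line 17]
  grade_run(-1, 4) -> 4  [called from grade_run, line 5]
  grade_run(1, 3) -> 4  [called from grade_run, line 5]
  grade_run(3, 0) -> 4  [called from pack_ledger, line 20]
  pack_ledger([8, 3, 11, 11, 5, 8]) -> 4  [called from main, line 26]
Log origins:
  1: from main, line 25
  2: from pack_ledger, line 16
  3: from process_batch, line 8
  4: from process_batch, line 12
  5: from pack_ledger, line 19
  6: from grade_run, line 4
  7: from grade_run, line 4
  8: from main, line 27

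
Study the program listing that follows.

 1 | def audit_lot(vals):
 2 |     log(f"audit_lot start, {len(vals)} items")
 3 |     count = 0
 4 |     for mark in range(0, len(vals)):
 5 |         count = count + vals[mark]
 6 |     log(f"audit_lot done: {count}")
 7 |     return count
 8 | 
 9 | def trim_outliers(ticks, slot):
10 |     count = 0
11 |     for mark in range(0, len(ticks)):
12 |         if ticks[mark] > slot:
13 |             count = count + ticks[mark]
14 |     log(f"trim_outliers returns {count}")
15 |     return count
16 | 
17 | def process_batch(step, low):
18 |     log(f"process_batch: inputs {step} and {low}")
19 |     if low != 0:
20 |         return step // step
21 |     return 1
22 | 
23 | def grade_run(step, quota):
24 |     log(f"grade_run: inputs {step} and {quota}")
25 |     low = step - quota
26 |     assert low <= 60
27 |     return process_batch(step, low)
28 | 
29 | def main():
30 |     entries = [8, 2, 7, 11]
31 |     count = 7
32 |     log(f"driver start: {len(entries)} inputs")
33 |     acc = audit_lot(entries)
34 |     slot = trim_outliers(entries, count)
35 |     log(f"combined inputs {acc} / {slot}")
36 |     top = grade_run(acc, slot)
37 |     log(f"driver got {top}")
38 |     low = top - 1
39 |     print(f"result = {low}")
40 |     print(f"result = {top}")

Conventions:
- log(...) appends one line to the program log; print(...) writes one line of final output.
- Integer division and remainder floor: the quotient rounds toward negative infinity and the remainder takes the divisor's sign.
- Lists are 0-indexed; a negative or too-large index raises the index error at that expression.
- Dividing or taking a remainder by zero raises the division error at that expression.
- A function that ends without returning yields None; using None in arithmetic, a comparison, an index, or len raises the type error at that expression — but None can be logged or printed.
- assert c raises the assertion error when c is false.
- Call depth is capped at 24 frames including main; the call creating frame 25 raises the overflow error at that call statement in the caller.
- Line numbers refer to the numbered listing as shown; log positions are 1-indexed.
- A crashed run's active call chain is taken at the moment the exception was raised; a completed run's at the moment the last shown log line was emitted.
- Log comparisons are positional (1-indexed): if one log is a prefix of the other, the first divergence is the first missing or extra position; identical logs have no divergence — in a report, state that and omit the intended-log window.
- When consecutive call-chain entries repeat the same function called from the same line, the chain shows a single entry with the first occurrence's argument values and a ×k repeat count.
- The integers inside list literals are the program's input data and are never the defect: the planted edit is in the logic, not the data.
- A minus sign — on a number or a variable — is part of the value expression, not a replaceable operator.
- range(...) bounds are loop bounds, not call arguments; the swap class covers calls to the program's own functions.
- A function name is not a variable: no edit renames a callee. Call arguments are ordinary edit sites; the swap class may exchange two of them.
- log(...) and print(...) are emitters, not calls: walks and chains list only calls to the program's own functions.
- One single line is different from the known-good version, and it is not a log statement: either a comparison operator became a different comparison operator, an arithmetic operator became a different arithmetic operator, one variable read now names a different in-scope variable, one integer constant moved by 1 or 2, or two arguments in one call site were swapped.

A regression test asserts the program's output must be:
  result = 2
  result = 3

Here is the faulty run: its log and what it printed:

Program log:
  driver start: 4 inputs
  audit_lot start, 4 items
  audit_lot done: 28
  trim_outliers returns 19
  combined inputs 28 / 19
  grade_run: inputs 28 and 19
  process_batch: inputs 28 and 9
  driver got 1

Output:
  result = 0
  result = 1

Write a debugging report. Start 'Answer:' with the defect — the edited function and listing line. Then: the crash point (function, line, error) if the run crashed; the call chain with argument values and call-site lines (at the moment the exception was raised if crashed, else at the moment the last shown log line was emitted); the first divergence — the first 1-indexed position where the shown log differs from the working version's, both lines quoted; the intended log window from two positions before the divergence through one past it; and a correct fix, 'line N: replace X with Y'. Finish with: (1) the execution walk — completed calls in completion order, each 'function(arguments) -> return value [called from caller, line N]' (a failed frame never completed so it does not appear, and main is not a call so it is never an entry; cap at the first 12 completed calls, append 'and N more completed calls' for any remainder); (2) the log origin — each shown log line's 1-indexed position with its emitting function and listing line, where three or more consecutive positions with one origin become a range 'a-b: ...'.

Answer: the defect is in process_batch at line 20.
Key fact: Log line 8 is where behavior first shows: 'driver got 1' appears instead of 'driver got 3'.
Call chain: main.
First divergence: position 8 — the shown line 'driver got 1' should read 'driver got 3'.
Intended log window:
  6: grade_run: inputs 28 and 19
  7: process_batch: inputs 28 and 9
  8: driver got 3
Execution walk:
  audit_lot([8, 2, 7, 11]) -> 28  [called from main, line 33]
  trim_outliers([8, 2, 7, 11], 7) -> 19  [called from main, line 34]
  process_batch(28, 9) -> 1  [called from grade_run, line 27]
  grade_run(28, 19) -> 1  [called from main, line 36]
Origin of each log line:
  1: logged in main at line 32
  2: logged in audit_lot at line 2
  3: logged in audit_lot at line 6
  4: logged in trim_outliers at line 14
  5: logged in main at line 35
  6: logged in grade_run at line 24
  7: logged in process_batch at line 18
  8: logged in main at line 37
A correct fix: line 20: replace `step // step` with `step // low`.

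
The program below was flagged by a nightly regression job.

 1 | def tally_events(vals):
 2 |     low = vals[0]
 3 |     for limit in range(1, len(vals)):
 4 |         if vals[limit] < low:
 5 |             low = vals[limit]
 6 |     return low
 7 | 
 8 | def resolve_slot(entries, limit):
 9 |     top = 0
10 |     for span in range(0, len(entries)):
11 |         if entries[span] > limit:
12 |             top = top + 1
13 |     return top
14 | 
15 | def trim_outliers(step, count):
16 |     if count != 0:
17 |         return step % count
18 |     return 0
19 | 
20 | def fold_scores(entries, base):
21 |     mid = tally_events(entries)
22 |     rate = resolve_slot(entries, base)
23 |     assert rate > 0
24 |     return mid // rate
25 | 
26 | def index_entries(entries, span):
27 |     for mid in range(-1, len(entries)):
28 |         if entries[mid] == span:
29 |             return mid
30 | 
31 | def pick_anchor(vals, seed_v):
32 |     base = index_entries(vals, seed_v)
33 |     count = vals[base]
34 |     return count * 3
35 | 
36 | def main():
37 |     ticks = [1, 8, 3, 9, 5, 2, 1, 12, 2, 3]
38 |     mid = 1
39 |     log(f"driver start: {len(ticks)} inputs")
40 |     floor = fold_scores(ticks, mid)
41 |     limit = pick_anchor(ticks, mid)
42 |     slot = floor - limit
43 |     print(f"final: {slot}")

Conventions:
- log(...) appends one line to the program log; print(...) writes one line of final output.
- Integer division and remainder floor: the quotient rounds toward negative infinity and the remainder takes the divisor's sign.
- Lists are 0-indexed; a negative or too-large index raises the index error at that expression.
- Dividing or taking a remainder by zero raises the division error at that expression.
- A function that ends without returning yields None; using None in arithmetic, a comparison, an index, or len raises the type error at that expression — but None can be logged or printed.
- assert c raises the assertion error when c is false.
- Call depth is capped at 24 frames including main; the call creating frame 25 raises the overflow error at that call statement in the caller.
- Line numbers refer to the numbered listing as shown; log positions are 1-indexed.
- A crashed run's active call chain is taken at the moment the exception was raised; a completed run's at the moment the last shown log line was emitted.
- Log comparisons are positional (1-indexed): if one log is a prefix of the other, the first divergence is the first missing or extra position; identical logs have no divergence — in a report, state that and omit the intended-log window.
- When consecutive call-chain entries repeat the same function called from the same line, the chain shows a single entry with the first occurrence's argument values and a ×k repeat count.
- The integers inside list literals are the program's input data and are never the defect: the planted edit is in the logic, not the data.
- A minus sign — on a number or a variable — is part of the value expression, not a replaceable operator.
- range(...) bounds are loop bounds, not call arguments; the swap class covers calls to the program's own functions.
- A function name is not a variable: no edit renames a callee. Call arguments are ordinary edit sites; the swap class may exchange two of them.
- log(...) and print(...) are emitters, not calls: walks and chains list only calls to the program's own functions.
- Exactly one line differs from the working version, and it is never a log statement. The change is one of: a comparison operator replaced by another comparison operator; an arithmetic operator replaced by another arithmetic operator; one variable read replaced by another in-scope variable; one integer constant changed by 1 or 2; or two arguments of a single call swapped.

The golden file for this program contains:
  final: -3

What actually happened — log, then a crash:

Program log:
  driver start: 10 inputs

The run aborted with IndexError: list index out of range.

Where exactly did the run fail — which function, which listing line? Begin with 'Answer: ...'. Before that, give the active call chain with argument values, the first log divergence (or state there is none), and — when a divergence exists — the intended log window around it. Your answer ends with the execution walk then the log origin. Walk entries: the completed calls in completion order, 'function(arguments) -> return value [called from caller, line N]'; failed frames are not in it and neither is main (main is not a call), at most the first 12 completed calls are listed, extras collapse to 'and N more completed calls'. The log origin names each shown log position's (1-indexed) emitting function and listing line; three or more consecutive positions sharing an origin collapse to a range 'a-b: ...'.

Answer: the error was raised in index_entries, line 28.
Core observation: All emitted log lines are correct; the crash alone marks the defect.
Call chain: main -> pick_anchor([1, 8, 3, 9, 5, 2, 1, 12, 2, 3], 1) (called at line 41) -> index_entries([1, 8, 3, 9, 5, 2, 1, 12, 2, 3], 1) (called at line 32).
First divergence: none — the logs agree in full.
Execution walk:
  tally_events([1, 8, 3, 9, 5, 2, 1, 12, 2, 3]) -> 1  [called from fold_scores, line 21]
  resolve_slot([1, 8, 3, 9, 5, 2, 1, 12, 2, 3], 1) -> 8  [called from fold_scores, line 22]
  fold_scores([1, 8, 3, 9, 5, 2, 1, 12, 2, 3], 1) -> 0  [called from main, line 40]
Log line origins:
  1 — main, line 39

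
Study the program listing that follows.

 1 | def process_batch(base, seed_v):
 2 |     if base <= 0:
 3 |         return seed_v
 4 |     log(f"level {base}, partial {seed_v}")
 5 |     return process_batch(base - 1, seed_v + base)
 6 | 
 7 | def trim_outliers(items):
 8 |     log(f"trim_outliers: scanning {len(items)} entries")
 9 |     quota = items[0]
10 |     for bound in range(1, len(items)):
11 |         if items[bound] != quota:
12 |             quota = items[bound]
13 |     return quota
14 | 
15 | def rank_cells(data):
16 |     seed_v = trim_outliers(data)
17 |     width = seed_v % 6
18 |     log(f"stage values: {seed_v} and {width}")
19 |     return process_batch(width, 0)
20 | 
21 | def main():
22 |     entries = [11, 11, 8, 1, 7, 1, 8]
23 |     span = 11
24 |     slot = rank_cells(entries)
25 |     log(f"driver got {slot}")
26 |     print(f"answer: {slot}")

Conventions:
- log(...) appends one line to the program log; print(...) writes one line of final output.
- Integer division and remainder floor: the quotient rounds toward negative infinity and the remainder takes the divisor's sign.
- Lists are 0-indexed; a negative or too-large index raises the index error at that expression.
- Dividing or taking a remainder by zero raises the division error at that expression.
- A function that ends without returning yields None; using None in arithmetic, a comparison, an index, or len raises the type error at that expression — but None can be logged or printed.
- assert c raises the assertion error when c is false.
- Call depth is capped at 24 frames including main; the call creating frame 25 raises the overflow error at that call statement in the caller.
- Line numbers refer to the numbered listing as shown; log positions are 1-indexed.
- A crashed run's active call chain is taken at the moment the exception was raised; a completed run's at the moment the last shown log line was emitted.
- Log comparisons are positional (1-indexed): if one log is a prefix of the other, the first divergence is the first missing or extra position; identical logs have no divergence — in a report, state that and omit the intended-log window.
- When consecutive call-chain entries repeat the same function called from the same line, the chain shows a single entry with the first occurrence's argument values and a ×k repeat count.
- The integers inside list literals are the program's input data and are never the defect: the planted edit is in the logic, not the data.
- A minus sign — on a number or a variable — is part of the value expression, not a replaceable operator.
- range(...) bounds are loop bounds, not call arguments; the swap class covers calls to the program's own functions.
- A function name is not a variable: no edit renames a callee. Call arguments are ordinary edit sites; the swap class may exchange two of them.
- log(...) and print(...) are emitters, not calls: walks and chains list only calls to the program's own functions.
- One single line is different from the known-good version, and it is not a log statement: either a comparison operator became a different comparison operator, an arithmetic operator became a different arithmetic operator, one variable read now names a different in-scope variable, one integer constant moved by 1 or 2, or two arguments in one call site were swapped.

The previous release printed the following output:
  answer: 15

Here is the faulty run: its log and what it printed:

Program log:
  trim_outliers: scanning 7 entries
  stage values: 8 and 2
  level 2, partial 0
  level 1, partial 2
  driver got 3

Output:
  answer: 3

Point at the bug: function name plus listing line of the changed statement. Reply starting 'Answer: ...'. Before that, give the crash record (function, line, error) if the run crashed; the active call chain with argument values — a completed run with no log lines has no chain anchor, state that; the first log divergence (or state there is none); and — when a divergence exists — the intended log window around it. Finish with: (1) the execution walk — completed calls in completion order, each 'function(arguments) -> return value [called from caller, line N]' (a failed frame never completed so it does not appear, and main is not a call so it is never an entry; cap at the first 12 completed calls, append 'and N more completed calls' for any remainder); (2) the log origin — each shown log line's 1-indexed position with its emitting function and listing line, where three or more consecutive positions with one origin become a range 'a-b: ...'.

Answer: the defect is in trim_outliers at line 11.
The tell: The earliest visible damage is log position 2 — 'stage values: 8 and 2' rather than the intended 'stage values: 11 and 5'.
Call chain: main.
First divergence: position 2 — the shown line 'stage values: 8 and 2' should read 'stage values: 11 and 5'.
Intended log window:
  1: trim_outliers: scanning 7 entries
  2: stage values: 11 and 5
  3: level 5, partial 0
Execution walk:
  trim_outliers([11, 11, 8, 1, 7, 1, 8]) -> 8  [called from rank_cells, line 16]
  process_batch(0, 3) -> 3  [called from process_batch, line 5]
  process_batch(1, 2) -> 3  [called from process_batch, line 5]
  process_batch(2, 0) -> 3  [called from rank_cells, line 19]
  rank_cells([11, 11, 8, 1, 7, 1, 8]) -> 3  [called from main, line 24]
Origin of each log line:
  1 — trim_outliers, line 8
  2 — rank_cells, line 18
  3 — process_batch, line 4
  4 — process_batch, line 4
  5 — main, line 25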